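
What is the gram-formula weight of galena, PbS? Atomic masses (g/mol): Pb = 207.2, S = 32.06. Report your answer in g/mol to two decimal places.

239.26 g/mol

The formula mass is the sum 1(207.2) + 1(32.06).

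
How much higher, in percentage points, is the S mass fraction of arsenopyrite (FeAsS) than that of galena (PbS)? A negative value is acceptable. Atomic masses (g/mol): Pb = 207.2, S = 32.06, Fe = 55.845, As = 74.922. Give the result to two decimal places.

6.29 percentage points

M(FeAsS) = 162.827 g/mol, so wt% S = 32.060/162.827 × 100 = 19.69%.
M(PbS) = 239.260 g/mol, so wt% S = 32.060/239.260 × 100 = 13.40%.
19.69 − 13.40 = 6.29 pp.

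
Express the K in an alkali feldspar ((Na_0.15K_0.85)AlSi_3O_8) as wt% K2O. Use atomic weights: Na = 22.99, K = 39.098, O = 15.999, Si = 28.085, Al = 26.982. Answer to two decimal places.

14.51 wt%

Formula mass = 275.911 g/mol.
0.85 K → 0.4250 mol K2O per formula unit; M(K2O) = 94.195, so K2O mass = 40.033 g.
40.033/275.911 × 100 = 14.51 wt%.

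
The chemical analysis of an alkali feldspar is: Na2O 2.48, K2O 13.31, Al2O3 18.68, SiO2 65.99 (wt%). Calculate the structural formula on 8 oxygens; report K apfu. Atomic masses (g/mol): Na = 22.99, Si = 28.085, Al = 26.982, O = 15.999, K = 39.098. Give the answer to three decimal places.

2.48 wt% Na2O ÷ 61.979 g/mol = 0.04001 mol, giving 0.08002 Na and 0.04001 O.
13.31 wt% K2O ÷ 94.195 g/mol = 0.14130 mol, giving 0.28260 K and 0.14130 O.
18.68 wt% Al2O3 ÷ 101.961 g/mol = 0.18321 mol, giving 0.36642 Al and 0.54963 O.
65.99 wt% SiO2 ÷ 60.083 g/mol = 1.09831 mol, giving 1.09831 Si and 2.19662 O.
Oxygen sums to 2.92756; scaling by 8/2.92756 = 2.73265 puts the formula on 8 O.
K: 0.28260 × 2.73265 = 0.772 atoms per formula unit.

0.772 K apfu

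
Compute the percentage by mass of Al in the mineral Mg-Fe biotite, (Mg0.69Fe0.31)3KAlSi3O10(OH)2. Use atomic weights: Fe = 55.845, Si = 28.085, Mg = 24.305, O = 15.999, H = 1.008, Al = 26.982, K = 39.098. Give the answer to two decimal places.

6.04 weight percent

M((Mg0.69Fe0.31)3KAlSi3O10(OH)2) = 446.586 g/mol.
Al contributes 1 × 26.982 = 26.982 g per mole.
26.982/446.586 = 0.0604 → 6.04%.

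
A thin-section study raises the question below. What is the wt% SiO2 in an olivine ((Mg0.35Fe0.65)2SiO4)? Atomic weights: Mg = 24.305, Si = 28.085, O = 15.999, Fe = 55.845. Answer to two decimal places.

Molar mass of (Mg0.35Fe0.65)2SiO4 = 0.70·24.305 + 1.30·55.845 + 1·28.085 + 4·15.999 = 181.693 g/mol.
Each formula unit contains 1 Si, equivalent to 1/1 = 1.0000 mol SiO2.
M(SiO2) = 1×28.085 + 2×15.999 = 60.083 g/mol.
Mass of SiO2 per formula unit = 1.0000 × 60.083 = 60.083 g.
SiO2 wt% = 60.083 / 181.693 × 100 = 33.07%.

33.07 wt%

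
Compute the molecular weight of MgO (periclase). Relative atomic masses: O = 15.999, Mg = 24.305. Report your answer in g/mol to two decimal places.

40.30 g/mol

Mg: 1 × 24.305 = 24.3050
O: 1 × 15.999 = 15.9990
Summing the contributions gives the formula mass.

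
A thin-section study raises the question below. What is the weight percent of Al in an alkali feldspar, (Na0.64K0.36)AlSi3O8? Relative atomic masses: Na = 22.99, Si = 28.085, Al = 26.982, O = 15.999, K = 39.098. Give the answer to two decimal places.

10.07 weight percent

Molar mass of (Na0.64K0.36)AlSi3O8: 0.64*22.99 + 0.36*39.098 + 1*26.982 + 3*28.085 + 8*15.999 = 268.018 g/mol.
Mass of Al per formula unit: 1 × 26.982 = 26.982 g.
Weight fraction Al = 26.982 / 268.018 = 0.1007.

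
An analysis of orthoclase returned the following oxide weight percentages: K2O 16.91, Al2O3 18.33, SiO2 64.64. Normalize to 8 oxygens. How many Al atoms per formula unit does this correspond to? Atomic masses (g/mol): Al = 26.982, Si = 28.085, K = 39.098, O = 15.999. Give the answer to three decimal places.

16.91 wt% K2O ÷ 94.195 g/mol = 0.17952 mol, giving 0.35904 K and 0.17952 O.
18.33 wt% Al2O3 ÷ 101.961 g/mol = 0.17977 mol, giving 0.35954 Al and 0.53931 O.
64.64 wt% SiO2 ÷ 60.083 g/mol = 1.07585 mol, giving 1.07585 Si and 2.15170 O.
Oxygen sums to 2.87053; scaling by 8/2.87053 = 2.78694 puts the formula on 8 O.
Al: 0.35954 × 2.78694 = 1.002 atoms per formula unit.

1.002 Al apfu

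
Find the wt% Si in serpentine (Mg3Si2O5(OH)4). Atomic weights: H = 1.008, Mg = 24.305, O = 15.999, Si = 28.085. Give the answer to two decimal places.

Molar mass of Mg3Si2O5(OH)4: 3×24.305 + 2×28.085 + 9×15.999 + 4×1.008 = 277.108 g/mol.
Mass of Si per formula unit: 2 × 28.085 = 56.170 g.
Weight fraction Si = 56.170 / 277.108 = 0.2027.

20.27 mass %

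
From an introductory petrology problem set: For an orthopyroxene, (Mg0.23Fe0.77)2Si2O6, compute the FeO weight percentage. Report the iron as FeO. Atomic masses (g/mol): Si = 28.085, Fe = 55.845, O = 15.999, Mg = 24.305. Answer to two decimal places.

44.37 wt%

Molar mass of (Mg0.23Fe0.77)2Si2O6 = 0.46×24.305 + 1.54×55.845 + 2×28.085 + 6×15.999 = 249.346 g/mol.
Each formula unit contains 1.54 Fe, equivalent to 1.54/1 = 1.5400 mol FeO.
M(FeO) = 1×55.845 + 1×15.999 = 71.844 g/mol.
Mass of FeO per formula unit = 1.5400 × 71.844 = 110.640 g.
FeO wt% = 110.640 / 249.346 × 100 = 44.37%.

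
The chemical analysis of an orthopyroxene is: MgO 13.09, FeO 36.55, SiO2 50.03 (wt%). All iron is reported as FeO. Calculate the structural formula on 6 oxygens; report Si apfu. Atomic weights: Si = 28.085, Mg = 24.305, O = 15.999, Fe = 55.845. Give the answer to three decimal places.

MgO: 13.09/40.304 = 0.32478 mol → 0.32478 mol Mg, 0.32478 mol O.
FeO: 36.55/71.844 = 0.50874 mol → 0.50874 mol Fe, 0.50874 mol O.
SiO2: 50.03/60.083 = 0.83268 mol → 0.83268 mol Si, 1.66536 mol O.
Total oxygen = 2.49888 mol. Normalization factor = 6/2.49888 = 2.40108.
Si per 6 O = 0.83268 × 2.40108 = 1.999.

1.999 Si apfu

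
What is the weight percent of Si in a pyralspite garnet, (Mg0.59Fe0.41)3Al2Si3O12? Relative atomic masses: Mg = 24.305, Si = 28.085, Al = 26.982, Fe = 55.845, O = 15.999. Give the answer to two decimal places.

19.07 weight percent

Molar mass of (Mg0.59Fe0.41)3Al2Si3O12: 1.77*24.305 + 1.23*55.845 + 2*26.982 + 3*28.085 + 12*15.999 = 441.916 g/mol.
Mass of Si per formula unit: 3 × 28.085 = 84.255 g.
Weight fraction Si = 84.255 / 441.916 = 0.1907.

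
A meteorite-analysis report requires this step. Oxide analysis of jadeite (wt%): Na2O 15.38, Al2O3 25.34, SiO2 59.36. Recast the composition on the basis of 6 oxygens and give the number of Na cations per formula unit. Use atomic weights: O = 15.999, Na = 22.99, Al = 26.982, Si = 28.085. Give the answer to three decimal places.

Na2O (M=61.979): mol = 0.24815; Na = 0.49630, O = 0.24815.
Al2O3 (M=101.961): mol = 0.24853; Al = 0.49706, O = 0.74559.
SiO2 (M=60.083): mol = 0.98797; Si = 0.98797, O = 1.97594.
ΣO = 2.96968; factor = 6/ΣO = 2.02042.
Na apfu = 0.49630 × 2.02042 = 1.003.

1.003 Na apfu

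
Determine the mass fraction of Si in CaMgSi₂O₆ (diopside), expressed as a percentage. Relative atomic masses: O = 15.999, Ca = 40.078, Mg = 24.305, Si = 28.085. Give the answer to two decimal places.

Formula mass = 1*40.078 + 1*24.305 + 2*28.085 + 6*15.999 = 216.547 g/mol, of which 56.170 g is Si.
So Si makes up 56.170/216.547 = 0.2594 of the mass, i.e. 25.94%.

25.94 weight percent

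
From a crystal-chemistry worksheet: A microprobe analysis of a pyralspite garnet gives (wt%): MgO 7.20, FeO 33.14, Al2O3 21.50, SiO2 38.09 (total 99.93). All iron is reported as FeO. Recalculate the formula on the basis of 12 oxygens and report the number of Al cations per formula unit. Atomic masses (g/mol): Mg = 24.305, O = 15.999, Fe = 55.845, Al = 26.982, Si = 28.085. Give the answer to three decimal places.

1.992 Al apfu

MgO: 7.20/40.304 = 0.17864 mol → 0.17864 mol Mg, 0.17864 mol O.
FeO: 33.14/71.844 = 0.46128 mol → 0.46128 mol Fe, 0.46128 mol O.
Al2O3: 21.50/101.961 = 0.21086 mol → 0.42172 mol Al, 0.63258 mol O.
SiO2: 38.09/60.083 = 0.63396 mol → 0.63396 mol Si, 1.26792 mol O.
Total oxygen = 2.54042 mol. Normalization factor = 12/2.54042 = 4.72363.
Al per 12 O = 0.42172 × 4.72363 = 1.992.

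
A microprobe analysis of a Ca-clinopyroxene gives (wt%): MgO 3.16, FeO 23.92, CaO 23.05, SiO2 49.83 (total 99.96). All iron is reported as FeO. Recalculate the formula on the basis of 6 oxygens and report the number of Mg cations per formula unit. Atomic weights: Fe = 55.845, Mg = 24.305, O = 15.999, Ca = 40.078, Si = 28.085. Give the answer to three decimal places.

3.16 wt% MgO ÷ 40.304 g/mol = 0.07840 mol, giving 0.07840 Mg and 0.07840 O.
23.92 wt% FeO ÷ 71.844 g/mol = 0.33294 mol, giving 0.33294 Fe and 0.33294 O.
23.05 wt% CaO ÷ 56.077 g/mol = 0.41104 mol, giving 0.41104 Ca and 0.41104 O.
49.83 wt% SiO2 ÷ 60.083 g/mol = 0.82935 mol, giving 0.82935 Si and 1.65870 O.
Oxygen sums to 2.48108; scaling by 6/2.48108 = 2.41830 puts the formula on 6 O.
Mg: 0.07840 × 2.41830 = 0.190 atoms per formula unit.

0.190 Mg apfu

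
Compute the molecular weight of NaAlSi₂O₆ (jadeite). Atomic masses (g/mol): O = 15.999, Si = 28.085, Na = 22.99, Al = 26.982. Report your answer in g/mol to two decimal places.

The formula mass is the sum 1*22.99 + 1*26.982 + 2*28.085 + 6*15.999.

202.14 g/mol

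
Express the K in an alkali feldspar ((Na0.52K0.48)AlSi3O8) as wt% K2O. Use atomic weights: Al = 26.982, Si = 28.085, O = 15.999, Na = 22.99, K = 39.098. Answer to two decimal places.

8.37 wt%

Formula mass = 269.951 g/mol.
0.48 K → 0.2400 mol K2O per formula unit; M(K2O) = 94.195, so K2O mass = 22.607 g.
22.607/269.951 × 100 = 8.37 wt%.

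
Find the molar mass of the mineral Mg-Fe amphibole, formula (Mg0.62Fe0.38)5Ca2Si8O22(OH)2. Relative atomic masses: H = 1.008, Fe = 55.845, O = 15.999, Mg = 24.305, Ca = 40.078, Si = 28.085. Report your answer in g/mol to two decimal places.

Mg: 3.10 × 24.305 = 75.3455
Fe: 1.90 × 55.845 = 106.1055
Ca: 2 × 40.078 = 80.1560
Si: 8 × 28.085 = 224.6800
O: 24 × 15.999 = 383.9760
H: 2 × 1.008 = 2.0160
Summing the contributions gives the formula mass.

872.28 g/mol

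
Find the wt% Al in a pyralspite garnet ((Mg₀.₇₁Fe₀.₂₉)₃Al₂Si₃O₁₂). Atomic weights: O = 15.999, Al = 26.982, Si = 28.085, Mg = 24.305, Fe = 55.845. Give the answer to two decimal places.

12.53 wt%

Formula mass = 2.13×24.305 + 0.87×55.845 + 2×26.982 + 3×28.085 + 12×15.999 = 430.562 g/mol, of which 53.964 g is Al.
So Al makes up 53.964/430.562 = 0.1253 of the mass, i.e. 12.53%.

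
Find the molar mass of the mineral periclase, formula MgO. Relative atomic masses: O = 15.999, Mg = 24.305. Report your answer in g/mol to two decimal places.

M = 1·24.305 + 1·15.999

40.30 g/mol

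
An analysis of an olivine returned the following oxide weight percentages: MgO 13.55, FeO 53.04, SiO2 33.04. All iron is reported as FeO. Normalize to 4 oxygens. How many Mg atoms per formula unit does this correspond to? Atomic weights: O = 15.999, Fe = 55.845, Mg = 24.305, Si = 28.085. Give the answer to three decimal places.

MgO: 13.55/40.304 = 0.33619 mol → 0.33619 mol Mg, 0.33619 mol O.
FeO: 53.04/71.844 = 0.73827 mol → 0.73827 mol Fe, 0.73827 mol O.
SiO2: 33.04/60.083 = 0.54991 mol → 0.54991 mol Si, 1.09982 mol O.
Total oxygen = 2.17428 mol. Normalization factor = 4/2.17428 = 1.83969.
Mg per 4 O = 0.33619 × 1.83969 = 0.618.

0.618 Mg apfu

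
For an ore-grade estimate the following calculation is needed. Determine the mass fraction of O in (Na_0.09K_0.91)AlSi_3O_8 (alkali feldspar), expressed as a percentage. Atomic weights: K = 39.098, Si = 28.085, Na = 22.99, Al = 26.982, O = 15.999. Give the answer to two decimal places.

46.23 mass %

M((Na_0.09K_0.91)AlSi_3O_8) = 276.877 g/mol.
O contributes 8 × 15.999 = 127.992 g per mole.
127.992/276.877 = 0.4623 → 46.23%.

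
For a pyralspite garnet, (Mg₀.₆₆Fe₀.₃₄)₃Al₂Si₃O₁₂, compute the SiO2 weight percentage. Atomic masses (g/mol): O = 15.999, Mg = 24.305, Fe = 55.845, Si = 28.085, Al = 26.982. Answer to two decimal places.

Formula mass = 435.293 g/mol.
3 Si → 3.0000 mol SiO2 per formula unit; M(SiO2) = 60.083, so SiO2 mass = 180.249 g.
180.249/435.293 × 100 = 41.41 wt%.

41.41 wt%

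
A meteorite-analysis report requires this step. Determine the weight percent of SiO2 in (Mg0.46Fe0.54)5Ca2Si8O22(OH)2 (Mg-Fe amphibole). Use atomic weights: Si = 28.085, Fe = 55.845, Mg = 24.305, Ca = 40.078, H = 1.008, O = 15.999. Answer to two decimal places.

53.56 wt%

Formula mass = 897.511 g/mol.
8 Si → 8.0000 mol SiO2 per formula unit; M(SiO2) = 60.083, so SiO2 mass = 480.664 g.
480.664/897.511 × 100 = 53.56 wt%.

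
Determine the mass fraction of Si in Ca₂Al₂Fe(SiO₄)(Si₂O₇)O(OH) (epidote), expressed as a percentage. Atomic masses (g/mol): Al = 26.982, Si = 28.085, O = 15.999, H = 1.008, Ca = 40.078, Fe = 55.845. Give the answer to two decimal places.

17.44 wt%

M(Ca₂Al₂Fe(SiO₄)(Si₂O₇)O(OH)) = 483.215 g/mol.
Si contributes 3 × 28.085 = 84.255 g per mole.
84.255/483.215 = 0.1744 → 17.44%.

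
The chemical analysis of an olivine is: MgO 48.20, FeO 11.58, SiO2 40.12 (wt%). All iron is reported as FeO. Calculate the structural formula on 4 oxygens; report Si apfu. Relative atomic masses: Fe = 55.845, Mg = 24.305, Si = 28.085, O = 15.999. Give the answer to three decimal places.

48.20 wt% MgO ÷ 40.304 g/mol = 1.19591 mol, giving 1.19591 Mg and 1.19591 O.
11.58 wt% FeO ÷ 71.844 g/mol = 0.16118 mol, giving 0.16118 Fe and 0.16118 O.
40.12 wt% SiO2 ÷ 60.083 g/mol = 0.66774 mol, giving 0.66774 Si and 1.33548 O.
Oxygen sums to 2.69257; scaling by 4/2.69257 = 1.48557 puts the formula on 4 O.
Si: 0.66774 × 1.48557 = 0.992 atoms per formula unit.

0.992 Si apfu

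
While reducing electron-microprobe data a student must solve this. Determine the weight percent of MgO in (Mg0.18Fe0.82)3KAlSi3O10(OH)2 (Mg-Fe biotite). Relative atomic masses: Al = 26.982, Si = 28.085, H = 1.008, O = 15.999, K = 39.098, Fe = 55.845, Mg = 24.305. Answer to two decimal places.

Formula mass = 494.842 g/mol.
0.54 Mg → 0.5400 mol MgO per formula unit; M(MgO) = 40.304, so MgO mass = 21.764 g.
21.764/494.842 × 100 = 4.40 wt%.

4.40 wt%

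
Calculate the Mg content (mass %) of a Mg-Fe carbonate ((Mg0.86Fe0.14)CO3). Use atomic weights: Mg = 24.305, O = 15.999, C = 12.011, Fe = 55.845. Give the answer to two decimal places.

23.56 mass %

M((Mg0.86Fe0.14)CO3) = 88.729 g/mol.
Mg contributes 0.86 × 24.305 = 20.902 g per mole.
20.902/88.729 = 0.2356 → 23.56%.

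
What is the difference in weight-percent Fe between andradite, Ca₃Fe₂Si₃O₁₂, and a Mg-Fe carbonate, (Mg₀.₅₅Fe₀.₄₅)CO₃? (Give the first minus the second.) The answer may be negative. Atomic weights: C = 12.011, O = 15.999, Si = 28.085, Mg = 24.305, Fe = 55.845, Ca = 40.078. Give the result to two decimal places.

-3.53 percentage points

Fe in Ca₃Fe₂Si₃O₁₂: molar mass 508.167 g/mol; 2×55.845 = 111.690 g → 21.98 wt%.
Fe in (Mg₀.₅₅Fe₀.₄₅)CO₃: molar mass 98.506 g/mol; 0.45×55.845 = 25.130 g → 25.51 wt%.
Difference = 21.98 − 25.51 = -3.53 percentage points.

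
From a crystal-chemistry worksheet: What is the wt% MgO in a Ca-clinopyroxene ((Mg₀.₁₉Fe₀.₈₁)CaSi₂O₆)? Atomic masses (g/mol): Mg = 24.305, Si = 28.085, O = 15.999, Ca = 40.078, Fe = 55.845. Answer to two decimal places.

M((Mg₀.₁₉Fe₀.₈₁)CaSi₂O₆) = 242.094 g/mol; M(MgO) = 40.304 g/mol.
Moles MgO per formula unit = 0.19 Mg ÷ 1 = 0.1900.
MgO fraction = (0.1900 × 40.304) / 242.094 = 7.658/242.094 = 0.0316.

3.16 wt%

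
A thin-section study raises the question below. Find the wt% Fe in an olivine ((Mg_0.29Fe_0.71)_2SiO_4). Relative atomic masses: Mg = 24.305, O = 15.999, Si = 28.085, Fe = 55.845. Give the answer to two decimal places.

Formula mass = 0.58·24.305 + 1.42·55.845 + 1·28.085 + 4·15.999 = 185.478 g/mol, of which 79.300 g is Fe.
So Fe makes up 79.300/185.478 = 0.4275 of the mass, i.e. 42.75%.

42.75 mass %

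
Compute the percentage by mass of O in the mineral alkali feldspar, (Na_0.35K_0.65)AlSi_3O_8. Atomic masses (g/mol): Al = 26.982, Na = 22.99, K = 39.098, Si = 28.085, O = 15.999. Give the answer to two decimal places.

M((Na_0.35K_0.65)AlSi_3O_8) = 272.689 g/mol.
O contributes 8 × 15.999 = 127.992 g per mole.
127.992/272.689 = 0.4694 → 46.94%.

46.94 mass %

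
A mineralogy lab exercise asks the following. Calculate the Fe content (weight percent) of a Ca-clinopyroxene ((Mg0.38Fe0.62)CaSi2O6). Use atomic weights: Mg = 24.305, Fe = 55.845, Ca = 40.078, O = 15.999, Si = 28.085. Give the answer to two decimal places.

14.66 weight percent

Formula mass = 0.38*24.305 + 0.62*55.845 + 1*40.078 + 2*28.085 + 6*15.999 = 236.102 g/mol, of which 34.624 g is Fe.
So Fe makes up 34.624/236.102 = 0.1466 of the mass, i.e. 14.66%.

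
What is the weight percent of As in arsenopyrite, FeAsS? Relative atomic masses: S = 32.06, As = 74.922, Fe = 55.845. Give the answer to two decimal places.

46.01 wt%

Molar mass of FeAsS: 1*55.845 + 1*74.922 + 1*32.06 = 162.827 g/mol.
Mass of As per formula unit: 1 × 74.922 = 74.922 g.
Weight fraction As = 74.922 / 162.827 = 0.4601.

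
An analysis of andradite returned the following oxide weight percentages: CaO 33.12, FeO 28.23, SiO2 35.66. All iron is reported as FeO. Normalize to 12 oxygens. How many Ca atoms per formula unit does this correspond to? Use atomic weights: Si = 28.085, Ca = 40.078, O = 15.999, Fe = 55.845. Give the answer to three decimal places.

CaO: 33.12/56.077 = 0.59062 mol → 0.59062 mol Ca, 0.59062 mol O.
FeO: 28.23/71.844 = 0.39293 mol → 0.39293 mol Fe, 0.39293 mol O.
SiO2: 35.66/60.083 = 0.59351 mol → 0.59351 mol Si, 1.18702 mol O.
Total oxygen = 2.17057 mol. Normalization factor = 12/2.17057 = 5.52850.
Ca per 12 O = 0.59062 × 5.52850 = 3.265.

3.265 Ca apfu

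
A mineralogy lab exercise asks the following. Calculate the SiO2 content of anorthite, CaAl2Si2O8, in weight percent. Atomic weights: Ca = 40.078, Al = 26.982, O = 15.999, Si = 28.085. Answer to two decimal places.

43.19 wt%

Formula mass = 278.204 g/mol.
2 Si → 2.0000 mol SiO2 per formula unit; M(SiO2) = 60.083, so SiO2 mass = 120.166 g.
120.166/278.204 × 100 = 43.19 wt%.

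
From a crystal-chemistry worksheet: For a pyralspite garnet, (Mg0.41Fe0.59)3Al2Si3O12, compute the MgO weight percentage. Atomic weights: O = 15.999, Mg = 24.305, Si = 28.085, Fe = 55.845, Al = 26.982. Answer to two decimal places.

10.80 wt%

M((Mg0.41Fe0.59)3Al2Si3O12) = 458.948 g/mol; M(MgO) = 40.304 g/mol.
Moles MgO per formula unit = 1.23 Mg ÷ 1 = 1.2300.
MgO fraction = (1.2300 × 40.304) / 458.948 = 49.574/458.948 = 0.1080.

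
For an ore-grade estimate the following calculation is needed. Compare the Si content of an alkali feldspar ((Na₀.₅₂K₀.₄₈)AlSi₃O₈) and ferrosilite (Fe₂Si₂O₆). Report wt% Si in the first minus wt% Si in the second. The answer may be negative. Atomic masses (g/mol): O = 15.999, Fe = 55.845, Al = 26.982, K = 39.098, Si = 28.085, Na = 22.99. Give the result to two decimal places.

9.92 percentage points

Si in (Na₀.₅₂K₀.₄₈)AlSi₃O₈: molar mass 269.951 g/mol; 3×28.085 = 84.255 g → 31.21 wt%.
Si in Fe₂Si₂O₆: molar mass 263.854 g/mol; 2×28.085 = 56.170 g → 21.29 wt%.
Difference = 31.21 − 21.29 = 9.92 percentage points.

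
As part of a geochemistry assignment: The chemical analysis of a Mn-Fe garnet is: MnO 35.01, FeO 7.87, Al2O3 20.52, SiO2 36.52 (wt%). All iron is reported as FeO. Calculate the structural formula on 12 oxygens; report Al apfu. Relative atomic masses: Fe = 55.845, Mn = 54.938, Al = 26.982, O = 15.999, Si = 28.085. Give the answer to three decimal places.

MnO: 35.01/70.937 = 0.49354 mol → 0.49354 mol Mn, 0.49354 mol O.
FeO: 7.87/71.844 = 0.10954 mol → 0.10954 mol Fe, 0.10954 mol O.
Al2O3: 20.52/101.961 = 0.20125 mol → 0.40250 mol Al, 0.60375 mol O.
SiO2: 36.52/60.083 = 0.60783 mol → 0.60783 mol Si, 1.21566 mol O.
Total oxygen = 2.42249 mol. Normalization factor = 12/2.42249 = 4.95358.
Al per 12 O = 0.40250 × 4.95358 = 1.994.

1.994 Al apfu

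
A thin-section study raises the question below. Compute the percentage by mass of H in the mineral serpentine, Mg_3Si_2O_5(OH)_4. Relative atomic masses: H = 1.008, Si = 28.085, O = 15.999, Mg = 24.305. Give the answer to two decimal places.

1.46 mass %

Formula mass = 3*24.305 + 2*28.085 + 9*15.999 + 4*1.008 = 277.108 g/mol, of which 4.032 g is H.
So H makes up 4.032/277.108 = 0.0146 of the mass, i.e. 1.46%.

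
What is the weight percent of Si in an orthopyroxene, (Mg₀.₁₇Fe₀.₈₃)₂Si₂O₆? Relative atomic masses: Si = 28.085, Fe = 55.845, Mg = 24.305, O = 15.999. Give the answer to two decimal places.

Formula mass = 0.34×24.305 + 1.66×55.845 + 2×28.085 + 6×15.999 = 253.130 g/mol, of which 56.170 g is Si.
So Si makes up 56.170/253.130 = 0.2219 of the mass, i.e. 22.19%.

22.19 wt%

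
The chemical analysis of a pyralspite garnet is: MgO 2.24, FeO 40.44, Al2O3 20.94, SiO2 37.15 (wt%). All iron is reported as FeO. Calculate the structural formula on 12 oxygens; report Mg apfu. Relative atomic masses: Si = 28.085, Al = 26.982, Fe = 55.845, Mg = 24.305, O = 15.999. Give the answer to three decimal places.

0.270 Mg apfu

MgO: 2.24/40.304 = 0.05558 mol → 0.05558 mol Mg, 0.05558 mol O.
FeO: 40.44/71.844 = 0.56289 mol → 0.56289 mol Fe, 0.56289 mol O.
Al2O3: 20.94/101.961 = 0.20537 mol → 0.41074 mol Al, 0.61611 mol O.
SiO2: 37.15/60.083 = 0.61831 mol → 0.61831 mol Si, 1.23662 mol O.
Total oxygen = 2.47120 mol. Normalization factor = 12/2.47120 = 4.85594.
Mg per 12 O = 0.05558 × 4.85594 = 0.270.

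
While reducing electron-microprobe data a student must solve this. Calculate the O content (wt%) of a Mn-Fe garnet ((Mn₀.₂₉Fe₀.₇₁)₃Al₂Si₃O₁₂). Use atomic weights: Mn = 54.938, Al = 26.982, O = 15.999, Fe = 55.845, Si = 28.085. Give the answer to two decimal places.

38.63 wt%

Molar mass of (Mn₀.₂₉Fe₀.₇₁)₃Al₂Si₃O₁₂: 0.87·54.938 + 2.13·55.845 + 2·26.982 + 3·28.085 + 12·15.999 = 496.953 g/mol.
Mass of O per formula unit: 12 × 15.999 = 191.988 g.
Weight fraction O = 191.988 / 496.953 = 0.3863.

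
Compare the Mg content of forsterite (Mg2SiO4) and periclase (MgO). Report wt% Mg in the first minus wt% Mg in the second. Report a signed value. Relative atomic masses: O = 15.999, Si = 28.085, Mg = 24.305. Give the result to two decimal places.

-25.75 percentage points

Mg in Mg2SiO4: molar mass 140.691 g/mol; 2×24.305 = 48.610 g → 34.55 wt%.
Mg in MgO: molar mass 40.304 g/mol; 1×24.305 = 24.305 g → 60.30 wt%.
Difference = 34.55 − 60.30 = -25.75 percentage points.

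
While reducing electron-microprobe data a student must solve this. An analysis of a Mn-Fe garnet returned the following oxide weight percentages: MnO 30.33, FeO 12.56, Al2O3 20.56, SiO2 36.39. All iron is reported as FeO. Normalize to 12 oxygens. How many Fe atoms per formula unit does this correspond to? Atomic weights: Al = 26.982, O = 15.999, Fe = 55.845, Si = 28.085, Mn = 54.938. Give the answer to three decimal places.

0.867 Fe apfu

MnO (M=70.937): mol = 0.42756; Mn = 0.42756, O = 0.42756.
FeO (M=71.844): mol = 0.17482; Fe = 0.17482, O = 0.17482.
Al2O3 (M=101.961): mol = 0.20165; Al = 0.40330, O = 0.60495.
SiO2 (M=60.083): mol = 0.60566; Si = 0.60566, O = 1.21132.
ΣO = 2.41865; factor = 12/ΣO = 4.96145.
Fe apfu = 0.17482 × 4.96145 = 0.867.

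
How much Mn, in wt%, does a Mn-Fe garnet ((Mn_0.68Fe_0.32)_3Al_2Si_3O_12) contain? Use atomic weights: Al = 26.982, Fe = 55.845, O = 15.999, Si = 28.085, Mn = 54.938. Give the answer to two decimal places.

M((Mn_0.68Fe_0.32)_3Al_2Si_3O_12) = 495.892 g/mol.
Mn contributes 2.04 × 54.938 = 112.074 g per mole.
112.074/495.892 = 0.2260 → 22.60%.

22.60 wt%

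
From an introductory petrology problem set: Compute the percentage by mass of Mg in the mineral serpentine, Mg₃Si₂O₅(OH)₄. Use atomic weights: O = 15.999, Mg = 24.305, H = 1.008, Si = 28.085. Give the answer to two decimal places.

Formula mass = 3*24.305 + 2*28.085 + 9*15.999 + 4*1.008 = 277.108 g/mol, of which 72.915 g is Mg.
So Mg makes up 72.915/277.108 = 0.2631 of the mass, i.e. 26.31%.

26.31 wt%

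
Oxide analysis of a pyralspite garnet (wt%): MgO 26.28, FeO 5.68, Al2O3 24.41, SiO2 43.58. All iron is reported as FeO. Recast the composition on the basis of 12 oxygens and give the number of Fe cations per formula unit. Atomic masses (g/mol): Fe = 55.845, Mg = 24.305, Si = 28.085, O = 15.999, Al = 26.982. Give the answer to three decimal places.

MgO (M=40.304): mol = 0.65204; Mg = 0.65204, O = 0.65204.
FeO (M=71.844): mol = 0.07906; Fe = 0.07906, O = 0.07906.
Al2O3 (M=101.961): mol = 0.23941; Al = 0.47882, O = 0.71823.
SiO2 (M=60.083): mol = 0.72533; Si = 0.72533, O = 1.45066.
ΣO = 2.89999; factor = 12/ΣO = 4.13795.
Fe apfu = 0.07906 × 4.13795 = 0.327.

0.327 Fe apfu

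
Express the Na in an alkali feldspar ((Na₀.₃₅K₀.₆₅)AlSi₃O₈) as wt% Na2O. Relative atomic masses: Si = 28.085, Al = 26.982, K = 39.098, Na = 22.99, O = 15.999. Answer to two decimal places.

3.98 wt%

Formula mass = 272.689 g/mol.
0.35 Na → 0.1750 mol Na2O per formula unit; M(Na2O) = 61.979, so Na2O mass = 10.846 g.
10.846/272.689 × 100 = 3.98 wt%.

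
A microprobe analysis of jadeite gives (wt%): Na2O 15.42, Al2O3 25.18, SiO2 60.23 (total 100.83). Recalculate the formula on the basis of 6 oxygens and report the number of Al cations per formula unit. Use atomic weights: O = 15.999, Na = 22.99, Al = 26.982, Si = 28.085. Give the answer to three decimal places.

Na2O: 15.42/61.979 = 0.24879 mol → 0.49758 mol Na, 0.24879 mol O.
Al2O3: 25.18/101.961 = 0.24696 mol → 0.49392 mol Al, 0.74088 mol O.
SiO2: 60.23/60.083 = 1.00245 mol → 1.00245 mol Si, 2.00490 mol O.
Total oxygen = 2.99457 mol. Normalization factor = 6/2.99457 = 2.00363.
Al per 6 O = 0.49392 × 2.00363 = 0.990.

0.990 Al apfu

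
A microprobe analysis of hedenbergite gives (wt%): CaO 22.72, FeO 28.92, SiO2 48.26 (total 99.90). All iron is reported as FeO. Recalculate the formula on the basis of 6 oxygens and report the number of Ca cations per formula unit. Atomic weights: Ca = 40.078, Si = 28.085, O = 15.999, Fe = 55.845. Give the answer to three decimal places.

1.007 Ca apfu

CaO: 22.72/56.077 = 0.40516 mol → 0.40516 mol Ca, 0.40516 mol O.
FeO: 28.92/71.844 = 0.40254 mol → 0.40254 mol Fe, 0.40254 mol O.
SiO2: 48.26/60.083 = 0.80322 mol → 0.80322 mol Si, 1.60644 mol O.
Total oxygen = 2.41414 mol. Normalization factor = 6/2.41414 = 2.48536.
Ca per 6 O = 0.40516 × 2.48536 = 1.007.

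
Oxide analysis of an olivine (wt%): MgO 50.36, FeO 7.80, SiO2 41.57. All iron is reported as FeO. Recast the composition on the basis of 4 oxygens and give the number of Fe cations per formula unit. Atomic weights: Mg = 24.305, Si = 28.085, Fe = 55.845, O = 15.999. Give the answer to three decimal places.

50.36 wt% MgO ÷ 40.304 g/mol = 1.24950 mol, giving 1.24950 Mg and 1.24950 O.
7.80 wt% FeO ÷ 71.844 g/mol = 0.10857 mol, giving 0.10857 Fe and 0.10857 O.
41.57 wt% SiO2 ÷ 60.083 g/mol = 0.69188 mol, giving 0.69188 Si and 1.38376 O.
Oxygen sums to 2.74183; scaling by 4/2.74183 = 1.45888 puts the formula on 4 O.
Fe: 0.10857 × 1.45888 = 0.158 atoms per formula unit.

0.158 Fe apfu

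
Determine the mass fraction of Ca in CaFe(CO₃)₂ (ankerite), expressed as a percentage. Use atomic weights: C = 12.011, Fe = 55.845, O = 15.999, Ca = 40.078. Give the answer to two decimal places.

18.56 wt%

Formula mass = 1*40.078 + 1*55.845 + 2*12.011 + 6*15.999 = 215.939 g/mol, of which 40.078 g is Ca.
So Ca makes up 40.078/215.939 = 0.1856 of the mass, i.e. 18.56%.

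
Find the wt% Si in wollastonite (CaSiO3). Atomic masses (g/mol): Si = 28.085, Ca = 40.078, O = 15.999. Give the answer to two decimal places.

24.18 weight percent

Formula mass = 1·40.078 + 1·28.085 + 3·15.999 = 116.160 g/mol, of which 28.085 g is Si.
So Si makes up 28.085/116.160 = 0.2418 of the mass, i.e. 24.18%.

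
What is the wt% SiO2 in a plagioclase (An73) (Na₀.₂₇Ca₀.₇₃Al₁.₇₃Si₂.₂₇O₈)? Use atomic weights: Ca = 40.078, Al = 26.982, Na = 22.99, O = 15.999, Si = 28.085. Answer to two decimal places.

M(Na₀.₂₇Ca₀.₇₃Al₁.₇₃Si₂.₂₇O₈) = 273.888 g/mol; M(SiO2) = 60.083 g/mol.
Moles SiO2 per formula unit = 2.27 Si ÷ 1 = 2.2700.
SiO2 fraction = (2.2700 × 60.083) / 273.888 = 136.388/273.888 = 0.4980.

49.80 wt%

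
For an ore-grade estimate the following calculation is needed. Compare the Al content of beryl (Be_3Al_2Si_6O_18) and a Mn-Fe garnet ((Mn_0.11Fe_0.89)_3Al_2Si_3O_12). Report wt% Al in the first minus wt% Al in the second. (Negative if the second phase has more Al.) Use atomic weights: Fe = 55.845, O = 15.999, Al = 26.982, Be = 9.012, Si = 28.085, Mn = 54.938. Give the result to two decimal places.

-0.81 percentage points

First mineral: 53.964 g Al in 537.492 g formula = 10.04 wt% Al.
Second mineral: 53.964 g Al in 497.443 g formula = 10.85 wt% Al.
10.04% − 10.85% gives a difference of -0.81 percentage points.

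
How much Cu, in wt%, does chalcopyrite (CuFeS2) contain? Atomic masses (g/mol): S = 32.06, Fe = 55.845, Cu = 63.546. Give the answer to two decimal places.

34.63 wt%

M(CuFeS2) = 183.511 g/mol.
Cu contributes 1 × 63.546 = 63.546 g per mole.
63.546/183.511 = 0.3463 → 34.63%.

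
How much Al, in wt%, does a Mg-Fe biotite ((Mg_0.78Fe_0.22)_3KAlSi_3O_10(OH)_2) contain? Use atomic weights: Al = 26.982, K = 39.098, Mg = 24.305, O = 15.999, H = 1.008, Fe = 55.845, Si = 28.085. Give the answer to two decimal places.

Molar mass of (Mg_0.78Fe_0.22)_3KAlSi_3O_10(OH)_2: 2.34×24.305 + 0.66×55.845 + 1×39.098 + 1×26.982 + 3×28.085 + 12×15.999 + 2×1.008 = 438.070 g/mol.
Mass of Al per formula unit: 1 × 26.982 = 26.982 g.
Weight fraction Al = 26.982 / 438.070 = 0.0616.

6.16 wt%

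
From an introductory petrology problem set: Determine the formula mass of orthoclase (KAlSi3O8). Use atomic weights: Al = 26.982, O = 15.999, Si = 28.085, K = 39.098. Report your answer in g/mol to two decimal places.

K: 1 × 39.098 = 39.0980
Al: 1 × 26.982 = 26.9820
Si: 3 × 28.085 = 84.2550
O: 8 × 15.999 = 127.9920
Summing the contributions gives the formula mass.

278.33 g/mol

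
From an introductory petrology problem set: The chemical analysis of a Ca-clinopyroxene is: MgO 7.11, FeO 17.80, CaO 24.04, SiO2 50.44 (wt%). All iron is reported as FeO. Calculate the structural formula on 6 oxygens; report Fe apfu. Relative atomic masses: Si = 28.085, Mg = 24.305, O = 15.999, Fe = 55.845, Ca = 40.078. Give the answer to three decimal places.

7.11 wt% MgO ÷ 40.304 g/mol = 0.17641 mol, giving 0.17641 Mg and 0.17641 O.
17.80 wt% FeO ÷ 71.844 g/mol = 0.24776 mol, giving 0.24776 Fe and 0.24776 O.
24.04 wt% CaO ÷ 56.077 g/mol = 0.42870 mol, giving 0.42870 Ca and 0.42870 O.
50.44 wt% SiO2 ÷ 60.083 g/mol = 0.83951 mol, giving 0.83951 Si and 1.67902 O.
Oxygen sums to 2.53189; scaling by 6/2.53189 = 2.36977 puts the formula on 6 O.
Fe: 0.24776 × 2.36977 = 0.587 atoms per formula unit.

0.587 Fe apfu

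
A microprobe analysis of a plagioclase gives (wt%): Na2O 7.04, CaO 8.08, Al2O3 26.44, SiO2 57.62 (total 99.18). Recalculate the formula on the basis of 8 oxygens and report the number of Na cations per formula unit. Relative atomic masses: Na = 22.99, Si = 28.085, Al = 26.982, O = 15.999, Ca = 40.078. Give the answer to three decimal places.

Na2O (M=61.979): mol = 0.11359; Na = 0.22718, O = 0.11359.
CaO (M=56.077): mol = 0.14409; Ca = 0.14409, O = 0.14409.
Al2O3 (M=101.961): mol = 0.25931; Al = 0.51862, O = 0.77793.
SiO2 (M=60.083): mol = 0.95901; Si = 0.95901, O = 1.91802.
ΣO = 2.95363; factor = 8/ΣO = 2.70853.
Na apfu = 0.22718 × 2.70853 = 0.615.

0.615 Na apfu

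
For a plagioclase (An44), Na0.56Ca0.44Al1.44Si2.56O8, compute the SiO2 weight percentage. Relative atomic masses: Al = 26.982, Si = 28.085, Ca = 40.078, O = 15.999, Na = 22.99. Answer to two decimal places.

57.13 wt%

Formula mass = 269.252 g/mol.
2.56 Si → 2.5600 mol SiO2 per formula unit; M(SiO2) = 60.083, so SiO2 mass = 153.812 g.
153.812/269.252 × 100 = 57.13 wt%.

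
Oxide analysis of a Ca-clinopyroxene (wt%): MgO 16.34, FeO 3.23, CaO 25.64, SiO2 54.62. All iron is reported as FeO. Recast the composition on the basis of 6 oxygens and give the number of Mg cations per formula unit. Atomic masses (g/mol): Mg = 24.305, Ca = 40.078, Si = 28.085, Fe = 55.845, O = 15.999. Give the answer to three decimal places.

0.892 Mg apfu

MgO: 16.34/40.304 = 0.40542 mol → 0.40542 mol Mg, 0.40542 mol O.
FeO: 3.23/71.844 = 0.04496 mol → 0.04496 mol Fe, 0.04496 mol O.
CaO: 25.64/56.077 = 0.45723 mol → 0.45723 mol Ca, 0.45723 mol O.
SiO2: 54.62/60.083 = 0.90908 mol → 0.90908 mol Si, 1.81816 mol O.
Total oxygen = 2.72577 mol. Normalization factor = 6/2.72577 = 2.20121.
Mg per 6 O = 0.40542 × 2.20121 = 0.892.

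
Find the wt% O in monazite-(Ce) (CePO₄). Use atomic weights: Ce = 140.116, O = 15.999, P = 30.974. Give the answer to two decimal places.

Molar mass of CePO₄: 1·140.116 + 1·30.974 + 4·15.999 = 235.086 g/mol.
Mass of O per formula unit: 4 × 15.999 = 63.996 g.
Weight fraction O = 63.996 / 235.086 = 0.2722.

27.22 weight percent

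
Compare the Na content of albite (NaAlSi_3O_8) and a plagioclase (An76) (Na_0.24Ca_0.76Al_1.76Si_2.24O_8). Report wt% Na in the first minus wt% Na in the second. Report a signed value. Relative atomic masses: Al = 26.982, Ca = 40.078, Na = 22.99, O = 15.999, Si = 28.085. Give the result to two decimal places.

6.76 percentage points

First mineral: 22.990 g Na in 262.219 g formula = 8.77 wt% Na.
Second mineral: 5.518 g Na in 274.368 g formula = 2.01 wt% Na.
8.77% − 2.01% gives a difference of 6.76 percentage points.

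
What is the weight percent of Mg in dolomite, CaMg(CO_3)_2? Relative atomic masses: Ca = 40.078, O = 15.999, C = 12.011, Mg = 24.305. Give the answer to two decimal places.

Formula mass = 1·40.078 + 1·24.305 + 2·12.011 + 6·15.999 = 184.399 g/mol, of which 24.305 g is Mg.
So Mg makes up 24.305/184.399 = 0.1318 of the mass, i.e. 13.18%.

13.18 wt%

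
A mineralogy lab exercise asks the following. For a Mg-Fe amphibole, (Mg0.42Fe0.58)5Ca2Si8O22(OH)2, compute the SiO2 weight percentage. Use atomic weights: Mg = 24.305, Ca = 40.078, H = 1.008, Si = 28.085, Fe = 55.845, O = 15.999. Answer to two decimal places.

Molar mass of (Mg0.42Fe0.58)5Ca2Si8O22(OH)2 = 2.10*24.305 + 2.90*55.845 + 2*40.078 + 8*28.085 + 24*15.999 + 2*1.008 = 903.819 g/mol.
Each formula unit contains 8 Si, equivalent to 8/1 = 8.0000 mol SiO2.
M(SiO2) = 1×28.085 + 2×15.999 = 60.083 g/mol.
Mass of SiO2 per formula unit = 8.0000 × 60.083 = 480.664 g.
SiO2 wt% = 480.664 / 903.819 × 100 = 53.18%.

53.18 wt%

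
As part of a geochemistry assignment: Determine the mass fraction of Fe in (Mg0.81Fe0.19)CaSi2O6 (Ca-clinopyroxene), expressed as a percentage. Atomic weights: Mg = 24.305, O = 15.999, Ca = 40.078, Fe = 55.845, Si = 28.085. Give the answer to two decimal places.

4.77 mass %

Molar mass of (Mg0.81Fe0.19)CaSi2O6: 0.81*24.305 + 0.19*55.845 + 1*40.078 + 2*28.085 + 6*15.999 = 222.540 g/mol.
Mass of Fe per formula unit: 0.19 × 55.845 = 10.611 g.
Weight fraction Fe = 10.611 / 222.540 = 0.0477.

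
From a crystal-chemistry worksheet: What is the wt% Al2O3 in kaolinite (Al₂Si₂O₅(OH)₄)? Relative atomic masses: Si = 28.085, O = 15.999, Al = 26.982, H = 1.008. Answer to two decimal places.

39.50 wt%

Molar mass of Al₂Si₂O₅(OH)₄ = 2*26.982 + 2*28.085 + 9*15.999 + 4*1.008 = 258.157 g/mol.
Each formula unit contains 2 Al, equivalent to 2/2 = 1.0000 mol Al2O3.
M(Al2O3) = 2×26.982 + 3×15.999 = 101.961 g/mol.
Mass of Al2O3 per formula unit = 1.0000 × 101.961 = 101.961 g.
Al2O3 wt% = 101.961 / 258.157 × 100 = 39.50%.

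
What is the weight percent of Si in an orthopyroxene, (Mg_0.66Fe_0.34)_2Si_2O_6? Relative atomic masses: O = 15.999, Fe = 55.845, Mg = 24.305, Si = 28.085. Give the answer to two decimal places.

25.28 wt%

M((Mg_0.66Fe_0.34)_2Si_2O_6) = 222.221 g/mol.
Si contributes 2 × 28.085 = 56.170 g per mole.
56.170/222.221 = 0.2528 → 25.28%.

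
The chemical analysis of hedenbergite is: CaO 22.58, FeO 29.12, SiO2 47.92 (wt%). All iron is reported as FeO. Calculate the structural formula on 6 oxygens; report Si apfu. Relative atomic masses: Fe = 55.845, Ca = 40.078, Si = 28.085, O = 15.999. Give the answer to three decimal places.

CaO (M=56.077): mol = 0.40266; Ca = 0.40266, O = 0.40266.
FeO (M=71.844): mol = 0.40532; Fe = 0.40532, O = 0.40532.
SiO2 (M=60.083): mol = 0.79756; Si = 0.79756, O = 1.59512.
ΣO = 2.40310; factor = 6/ΣO = 2.49677.
Si apfu = 0.79756 × 2.49677 = 1.991.

1.991 Si apfu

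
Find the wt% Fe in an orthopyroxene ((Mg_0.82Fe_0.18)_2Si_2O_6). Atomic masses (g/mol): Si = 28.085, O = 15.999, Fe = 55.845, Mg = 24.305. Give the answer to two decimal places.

9.48 wt%

Molar mass of (Mg_0.82Fe_0.18)_2Si_2O_6: 1.64×24.305 + 0.36×55.845 + 2×28.085 + 6×15.999 = 212.128 g/mol.
Mass of Fe per formula unit: 0.36 × 55.845 = 20.104 g.
Weight fraction Fe = 20.104 / 212.128 = 0.0948.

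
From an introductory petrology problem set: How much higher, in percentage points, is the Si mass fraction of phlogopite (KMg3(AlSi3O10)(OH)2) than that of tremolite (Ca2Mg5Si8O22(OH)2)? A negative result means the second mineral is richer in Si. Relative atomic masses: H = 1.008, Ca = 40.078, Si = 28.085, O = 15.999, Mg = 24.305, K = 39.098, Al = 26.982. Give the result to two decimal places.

First mineral: 84.255 g Si in 417.254 g formula = 20.19 wt% Si.
Second mineral: 224.680 g Si in 812.353 g formula = 27.66 wt% Si.
20.19% − 27.66% gives a difference of -7.47 percentage points.

-7.47 percentage points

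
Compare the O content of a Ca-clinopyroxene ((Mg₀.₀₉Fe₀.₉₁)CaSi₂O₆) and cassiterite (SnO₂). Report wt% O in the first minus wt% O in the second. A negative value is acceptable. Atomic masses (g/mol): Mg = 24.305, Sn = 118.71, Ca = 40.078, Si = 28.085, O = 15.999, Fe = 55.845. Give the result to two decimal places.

First mineral: 95.994 g O in 245.248 g formula = 39.14 wt% O.
Second mineral: 31.998 g O in 150.708 g formula = 21.23 wt% O.
39.14% − 21.23% gives a difference of 17.91 percentage points.

17.91 percentage points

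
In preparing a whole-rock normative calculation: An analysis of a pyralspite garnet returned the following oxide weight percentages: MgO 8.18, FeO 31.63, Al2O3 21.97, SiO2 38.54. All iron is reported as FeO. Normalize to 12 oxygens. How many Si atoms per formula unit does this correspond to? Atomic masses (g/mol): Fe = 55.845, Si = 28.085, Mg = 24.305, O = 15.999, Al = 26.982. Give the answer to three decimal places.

2.992 Si apfu

MgO (M=40.304): mol = 0.20296; Mg = 0.20296, O = 0.20296.
FeO (M=71.844): mol = 0.44026; Fe = 0.44026, O = 0.44026.
Al2O3 (M=101.961): mol = 0.21547; Al = 0.43094, O = 0.64641.
SiO2 (M=60.083): mol = 0.64145; Si = 0.64145, O = 1.28290.
ΣO = 2.57253; factor = 12/ΣO = 4.66467.
Si apfu = 0.64145 × 4.66467 = 2.992.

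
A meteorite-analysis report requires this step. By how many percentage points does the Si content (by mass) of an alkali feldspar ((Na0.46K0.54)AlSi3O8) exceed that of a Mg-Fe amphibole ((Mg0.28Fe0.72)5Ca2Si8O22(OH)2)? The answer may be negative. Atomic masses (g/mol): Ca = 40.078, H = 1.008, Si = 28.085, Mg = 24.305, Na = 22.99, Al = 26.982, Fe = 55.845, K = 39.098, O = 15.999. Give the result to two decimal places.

6.83 percentage points

Si in (Na0.46K0.54)AlSi3O8: molar mass 270.917 g/mol; 3×28.085 = 84.255 g → 31.10 wt%.
Si in (Mg0.28Fe0.72)5Ca2Si8O22(OH)2: molar mass 925.897 g/mol; 8×28.085 = 224.680 g → 24.27 wt%.
Difference = 31.10 − 24.27 = 6.83 percentage points.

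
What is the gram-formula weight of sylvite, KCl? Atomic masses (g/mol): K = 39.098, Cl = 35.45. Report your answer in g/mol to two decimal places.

74.55 g/mol

M = 1·39.098 + 1·35.45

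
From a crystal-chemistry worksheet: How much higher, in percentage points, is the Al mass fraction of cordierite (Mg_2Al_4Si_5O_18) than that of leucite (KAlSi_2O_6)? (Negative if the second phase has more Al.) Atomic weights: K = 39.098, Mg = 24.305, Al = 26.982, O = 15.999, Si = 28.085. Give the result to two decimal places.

6.09 percentage points

M(Mg_2Al_4Si_5O_18) = 584.945 g/mol, so wt% Al = 107.928/584.945 × 100 = 18.45%.
M(KAlSi_2O_6) = 218.244 g/mol, so wt% Al = 26.982/218.244 × 100 = 12.36%.
18.45 − 12.36 = 6.09 pp.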